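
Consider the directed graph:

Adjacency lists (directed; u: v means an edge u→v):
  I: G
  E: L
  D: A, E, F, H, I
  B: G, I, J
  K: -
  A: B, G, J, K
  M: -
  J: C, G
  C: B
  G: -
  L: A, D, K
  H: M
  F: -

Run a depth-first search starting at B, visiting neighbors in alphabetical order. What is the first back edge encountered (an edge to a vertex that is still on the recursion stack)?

C->B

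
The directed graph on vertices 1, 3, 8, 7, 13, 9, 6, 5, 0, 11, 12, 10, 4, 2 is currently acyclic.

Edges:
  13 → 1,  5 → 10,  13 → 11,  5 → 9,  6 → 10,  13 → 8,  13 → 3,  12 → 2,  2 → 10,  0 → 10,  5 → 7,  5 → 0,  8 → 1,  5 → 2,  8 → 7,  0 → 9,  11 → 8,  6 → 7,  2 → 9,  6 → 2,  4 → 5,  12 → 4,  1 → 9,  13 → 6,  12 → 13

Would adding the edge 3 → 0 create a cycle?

No

Adding 3→0 creates a cycle iff 0 can already reach 3.
Explore from 0: no path reaches 3. The graph stays acyclic.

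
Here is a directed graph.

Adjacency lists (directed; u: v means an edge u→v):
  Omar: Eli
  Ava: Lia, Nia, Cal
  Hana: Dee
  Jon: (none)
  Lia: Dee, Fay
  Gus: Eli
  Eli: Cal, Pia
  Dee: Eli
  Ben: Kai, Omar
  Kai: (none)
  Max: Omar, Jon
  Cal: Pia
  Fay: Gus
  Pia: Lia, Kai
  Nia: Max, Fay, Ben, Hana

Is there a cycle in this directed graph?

Yes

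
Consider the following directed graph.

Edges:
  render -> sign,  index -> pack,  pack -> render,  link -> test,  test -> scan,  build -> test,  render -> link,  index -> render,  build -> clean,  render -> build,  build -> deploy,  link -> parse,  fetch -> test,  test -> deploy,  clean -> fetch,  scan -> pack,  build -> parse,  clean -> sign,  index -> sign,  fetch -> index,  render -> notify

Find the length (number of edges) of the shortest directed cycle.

For each vertex v, BFS finds the shortest path from v back to v.
The shortest such closed walk is render → build → clean → fetch → index → render, length 5.

5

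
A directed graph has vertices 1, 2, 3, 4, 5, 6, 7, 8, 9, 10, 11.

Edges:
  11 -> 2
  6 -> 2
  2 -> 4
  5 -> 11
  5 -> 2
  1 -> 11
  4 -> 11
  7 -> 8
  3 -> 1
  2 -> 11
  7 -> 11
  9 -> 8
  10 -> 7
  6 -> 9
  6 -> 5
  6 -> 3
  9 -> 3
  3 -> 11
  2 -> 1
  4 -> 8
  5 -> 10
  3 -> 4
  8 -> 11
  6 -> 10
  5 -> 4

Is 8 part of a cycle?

Yes

8 is on a cycle iff 8 can reach itself via ≥1 edge.
8 → 11 → 2 → 4 → 8 — yes.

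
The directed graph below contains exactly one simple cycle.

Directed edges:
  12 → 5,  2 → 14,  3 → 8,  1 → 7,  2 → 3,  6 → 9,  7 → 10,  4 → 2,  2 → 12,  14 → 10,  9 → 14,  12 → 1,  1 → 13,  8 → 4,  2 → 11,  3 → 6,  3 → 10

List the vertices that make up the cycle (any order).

DFS with gray/black marking from 2:
2 gray
  3 gray
    8 gray
      4 gray
        4→2: 2 is gray → back edge
Back edge closes the cycle 2 → 3 → 8 → 4 → 2; its vertices are {2, 3, 4, 8}.

2, 3, 4, 8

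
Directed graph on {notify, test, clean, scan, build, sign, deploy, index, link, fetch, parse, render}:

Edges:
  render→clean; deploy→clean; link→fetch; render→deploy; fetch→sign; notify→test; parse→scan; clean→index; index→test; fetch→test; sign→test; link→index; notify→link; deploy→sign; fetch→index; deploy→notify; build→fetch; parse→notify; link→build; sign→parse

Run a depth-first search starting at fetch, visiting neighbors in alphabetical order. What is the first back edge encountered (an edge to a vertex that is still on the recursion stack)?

build->fetch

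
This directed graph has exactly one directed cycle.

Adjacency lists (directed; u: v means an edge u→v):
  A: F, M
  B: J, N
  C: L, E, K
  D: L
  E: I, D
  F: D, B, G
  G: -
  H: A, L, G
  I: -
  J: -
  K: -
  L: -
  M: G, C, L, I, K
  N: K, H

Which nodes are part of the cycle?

DFS with gray/black marking from A:
A gray
  F gray
    D gray
      L gray
      L black
    D black
    B gray
      J gray
      J black
      N gray
        K gray
        K black
        H gray
          H→A: A is gray → back edge
Back edge closes the cycle A → F → B → N → H → A; its vertices are {A, B, F, H, N}.

A, B, F, H, N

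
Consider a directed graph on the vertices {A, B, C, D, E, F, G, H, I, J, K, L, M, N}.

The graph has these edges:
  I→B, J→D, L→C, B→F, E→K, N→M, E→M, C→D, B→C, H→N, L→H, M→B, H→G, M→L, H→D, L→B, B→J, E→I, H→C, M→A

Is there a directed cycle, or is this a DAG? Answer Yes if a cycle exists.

Yes

DFS with white/gray/black marking, starting from B:
B gray
  J gray
    D gray
    D black
  J black
  C gray
    C→D: D black — skip
  C black
  F gray
  F black
B black
A gray
A black
E gray
  I gray
    I→B: B black — skip
  I black
  K gray
  K black
  M gray
    M→A: A black — skip
    L gray
      H gray
        N gray
          N→M: M is gray → back edge
Back edge found, so a cycle exists: M → L → H → N → M.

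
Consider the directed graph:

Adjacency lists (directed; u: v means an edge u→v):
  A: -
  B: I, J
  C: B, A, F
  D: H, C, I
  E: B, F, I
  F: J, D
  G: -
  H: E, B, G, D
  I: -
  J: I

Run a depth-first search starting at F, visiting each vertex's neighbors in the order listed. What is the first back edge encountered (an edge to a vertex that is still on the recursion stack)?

E->F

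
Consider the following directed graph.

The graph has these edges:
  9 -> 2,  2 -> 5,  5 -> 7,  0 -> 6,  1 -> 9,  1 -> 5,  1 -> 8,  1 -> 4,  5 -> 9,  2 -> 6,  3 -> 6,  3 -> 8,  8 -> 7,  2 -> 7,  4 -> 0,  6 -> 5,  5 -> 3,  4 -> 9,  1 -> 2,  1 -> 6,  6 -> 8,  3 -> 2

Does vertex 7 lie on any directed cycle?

No

7 lies on a cycle iff there is a path from 7 back to itself.
Exploring from 7, it never reaches itself; equivalently, its strongly connected component is a singleton.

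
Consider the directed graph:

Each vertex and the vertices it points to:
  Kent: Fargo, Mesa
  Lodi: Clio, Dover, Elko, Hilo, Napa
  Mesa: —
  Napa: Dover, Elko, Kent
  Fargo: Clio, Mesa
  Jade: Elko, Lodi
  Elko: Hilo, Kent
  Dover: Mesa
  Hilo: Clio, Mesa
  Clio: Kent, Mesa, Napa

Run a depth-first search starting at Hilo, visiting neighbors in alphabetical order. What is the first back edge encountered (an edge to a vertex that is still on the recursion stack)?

DFS from Hilo (visiting neighbors in alphabetical order); mark gray on enter, black on exit:
Hilo gray
  Clio gray
    Kent gray
      Fargo gray
        Fargo→Clio: Clio is gray → back edge
First back edge: Fargo → Clio.

Fargo→Clio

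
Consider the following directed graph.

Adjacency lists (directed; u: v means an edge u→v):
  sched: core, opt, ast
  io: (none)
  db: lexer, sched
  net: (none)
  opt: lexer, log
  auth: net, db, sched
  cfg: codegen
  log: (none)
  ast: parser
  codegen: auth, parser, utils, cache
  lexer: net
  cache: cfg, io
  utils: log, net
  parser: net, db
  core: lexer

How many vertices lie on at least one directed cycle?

7

A vertex is on a directed cycle iff it belongs to a strongly connected component of size ≥ 2 (or has a self-loop).
The vertices on cycles are {db, ast, cfg, cache, sched, parser, codegen} — 7 in total.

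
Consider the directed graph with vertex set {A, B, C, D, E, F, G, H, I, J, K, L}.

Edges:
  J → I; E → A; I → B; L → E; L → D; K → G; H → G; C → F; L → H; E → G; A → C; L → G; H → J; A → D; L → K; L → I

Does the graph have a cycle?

No

DFS with white/gray/black marking, starting from E:
E gray
  A gray
    C gray
      F gray
      F black
    C black
    D gray
    D black
  A black
  G gray
  G black
E black
B gray
B black
H gray
  H→G: G black — skip
  J gray
    I gray
      I→B: B black — skip
    I black
  J black
H black
K gray
  K→G: G black — skip
K black
L gray
  L→G: G black — skip
  L→E: E black — skip
  L→I: I black — skip
  L→K: K black — skip
  L→D: D black — skip
  L→H: H black — skip
L black
Every edge goes to a white or black vertex — no back edge, so the graph is acyclic.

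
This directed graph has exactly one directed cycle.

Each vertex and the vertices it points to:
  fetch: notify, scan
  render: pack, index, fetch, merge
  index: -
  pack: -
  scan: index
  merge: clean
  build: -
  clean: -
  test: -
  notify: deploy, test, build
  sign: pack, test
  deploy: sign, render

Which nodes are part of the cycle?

fetch, deploy, notify, render

DFS with gray/black marking from render:
render gray
  pack gray
  pack black
  index gray
  index black
  fetch gray
    notify gray
      deploy gray
        sign gray
          sign→pack: pack black — skip
          test gray
          test black
        sign black
        deploy→render: render is gray → back edge
Back edge closes the cycle render → fetch → notify → deploy → render; its vertices are {fetch, deploy, notify, render}.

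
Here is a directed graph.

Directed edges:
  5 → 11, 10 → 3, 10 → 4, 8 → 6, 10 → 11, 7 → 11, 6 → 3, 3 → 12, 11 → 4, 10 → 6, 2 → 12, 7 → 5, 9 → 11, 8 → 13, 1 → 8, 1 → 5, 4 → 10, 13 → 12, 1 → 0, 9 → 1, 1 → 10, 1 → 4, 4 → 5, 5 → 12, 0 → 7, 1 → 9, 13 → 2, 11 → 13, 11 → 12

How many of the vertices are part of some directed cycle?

A vertex is on a directed cycle iff it belongs to a strongly connected component of size ≥ 2 (or has a self-loop).
The vertices on cycles are {1, 4, 5, 9, 10, 11} — 6 in total.

6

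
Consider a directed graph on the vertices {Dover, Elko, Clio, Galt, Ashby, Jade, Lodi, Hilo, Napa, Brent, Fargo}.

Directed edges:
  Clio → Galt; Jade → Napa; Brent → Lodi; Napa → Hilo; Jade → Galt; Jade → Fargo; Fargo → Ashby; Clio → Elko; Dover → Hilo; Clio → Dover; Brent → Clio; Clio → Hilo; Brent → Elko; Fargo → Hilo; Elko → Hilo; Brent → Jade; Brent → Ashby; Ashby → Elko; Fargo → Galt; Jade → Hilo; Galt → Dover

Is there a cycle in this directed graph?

DFS with white/gray/black marking, starting from Jade:
Jade gray
  Fargo gray
    Galt gray
      Dover gray
        Hilo gray
        Hilo black
      Dover black
    Galt black
    Ashby gray
      Elko gray
        Elko→Hilo: Hilo black — skip
      Elko black
    Ashby black
    Fargo→Hilo: Hilo black — skip
  Fargo black
  Jade→Hilo: Hilo black — skip
  Napa gray
    Napa→Hilo: Hilo black — skip
  Napa black
  Jade→Galt: Galt black — skip
Jade black
Clio gray
  Clio→Elko: Elko black — skip
  Clio→Hilo: Hilo black — skip
  Clio→Galt: Galt black — skip
  Clio→Dover: Dover black — skip
Clio black
Lodi gray
Lodi black
Brent gray
  Brent→Ashby: Ashby black — skip
  Brent→Clio: Clio black — skip
  Brent→Elko: Elko black — skip
  Brent→Jade: Jade black — skip
  Brent→Lodi: Lodi black — skip
Brent black
Every edge goes to a white or black vertex — no back edge, so the graph is acyclic.

No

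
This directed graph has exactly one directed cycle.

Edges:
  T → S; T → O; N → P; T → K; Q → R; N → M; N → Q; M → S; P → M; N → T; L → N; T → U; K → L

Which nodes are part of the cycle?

DFS with gray/black marking from N:
N gray
  Q gray
    R gray
    R black
  Q black
  P gray
    M gray
      S gray
      S black
    M black
  P black
  N→M: M black — skip
  T gray
    O gray
    O black
    T→S: S black — skip
    K gray
      L gray
        L→N: N is gray → back edge
Back edge closes the cycle N → T → K → L → N; its vertices are {K, L, N, T}.

K, L, N, T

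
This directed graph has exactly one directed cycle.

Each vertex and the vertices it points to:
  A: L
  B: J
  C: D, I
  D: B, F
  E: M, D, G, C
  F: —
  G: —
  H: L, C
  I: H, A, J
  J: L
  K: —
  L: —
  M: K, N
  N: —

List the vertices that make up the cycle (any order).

DFS with gray/black marking from C:
C gray
  D gray
    B gray
      J gray
        L gray
        L black
      J black
    B black
    F gray
    F black
  D black
  I gray
    H gray
      H→L: L black — skip
      H→C: C is gray → back edge
Back edge closes the cycle C → I → H → C; its vertices are {C, H, I}.

C, H, I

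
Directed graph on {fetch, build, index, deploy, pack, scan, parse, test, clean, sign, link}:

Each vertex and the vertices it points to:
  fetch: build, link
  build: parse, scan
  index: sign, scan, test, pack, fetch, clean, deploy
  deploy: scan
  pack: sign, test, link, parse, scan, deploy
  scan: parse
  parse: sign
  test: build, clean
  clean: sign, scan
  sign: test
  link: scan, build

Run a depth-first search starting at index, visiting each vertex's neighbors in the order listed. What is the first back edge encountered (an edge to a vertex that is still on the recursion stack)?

DFS from index (visiting each vertex's neighbors in the order listed); mark gray on enter, black on exit:
index gray
  sign gray
    test gray
      build gray
        parse gray
          parse→sign: sign is gray → back edge
First back edge: parse → sign.

parse->sign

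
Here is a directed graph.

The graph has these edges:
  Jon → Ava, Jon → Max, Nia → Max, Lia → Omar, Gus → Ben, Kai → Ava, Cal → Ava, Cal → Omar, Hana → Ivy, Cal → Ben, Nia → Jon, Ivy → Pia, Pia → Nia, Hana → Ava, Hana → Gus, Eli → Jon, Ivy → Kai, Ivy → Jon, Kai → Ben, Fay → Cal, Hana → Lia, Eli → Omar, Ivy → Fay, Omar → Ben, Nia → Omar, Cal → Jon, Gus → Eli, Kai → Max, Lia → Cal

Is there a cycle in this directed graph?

DFS with white/gray/black marking, starting from Jon:
Jon gray
  Ava gray
  Ava black
  Max gray
  Max black
Jon black
Hana gray
  Gus gray
    Eli gray
      Omar gray
        Ben gray
        Ben black
      Omar black
      Eli→Jon: Jon black — skip
    Eli black
    Gus→Ben: Ben black — skip
  Gus black
  Ivy gray
    Kai gray
      Kai→Max: Max black — skip
      Kai→Ava: Ava black — skip
      Kai→Ben: Ben black — skip
    Kai black
    Pia gray
      Nia gray
        Nia→Omar: Omar black — skip
        Nia→Max: Max black — skip
        Nia→Jon: Jon black — skip
      Nia black
    Pia black
    Fay gray
      Cal gray
        Cal→Omar: Omar black — skip
        Cal→Jon: Jon black — skip
        Cal→Ben: Ben black — skip
        Cal→Ava: Ava black — skip
      Cal black
    Fay black
    Ivy→Jon: Jon black — skip
  Ivy black
  Lia gray
    Lia→Omar: Omar black — skip
    Lia→Cal: Cal black — skip
  Lia black
  Hana→Ava: Ava black — skip
Hana black
Every edge goes to a white or black vertex — no back edge, so the graph is acyclic.

No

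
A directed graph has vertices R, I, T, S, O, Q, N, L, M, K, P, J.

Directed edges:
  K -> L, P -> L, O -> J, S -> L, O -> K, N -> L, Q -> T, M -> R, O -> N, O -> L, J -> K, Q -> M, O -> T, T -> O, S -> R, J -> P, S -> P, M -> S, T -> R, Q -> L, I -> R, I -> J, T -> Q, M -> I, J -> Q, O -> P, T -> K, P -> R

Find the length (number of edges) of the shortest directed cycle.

2

For each vertex v, BFS finds the shortest path from v back to v.
The shortest such closed walk is T → Q → T, length 2.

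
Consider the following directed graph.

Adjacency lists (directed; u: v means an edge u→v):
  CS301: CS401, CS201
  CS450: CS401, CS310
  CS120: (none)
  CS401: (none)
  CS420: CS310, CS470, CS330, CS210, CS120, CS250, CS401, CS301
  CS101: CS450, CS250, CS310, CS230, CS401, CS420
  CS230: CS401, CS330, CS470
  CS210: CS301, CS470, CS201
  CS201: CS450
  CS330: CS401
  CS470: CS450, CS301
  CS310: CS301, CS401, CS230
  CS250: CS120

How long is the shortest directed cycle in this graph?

4

For each vertex v, BFS finds the shortest path from v back to v.
The shortest such closed walk is CS310 → CS230 → CS470 → CS450 → CS310, length 4.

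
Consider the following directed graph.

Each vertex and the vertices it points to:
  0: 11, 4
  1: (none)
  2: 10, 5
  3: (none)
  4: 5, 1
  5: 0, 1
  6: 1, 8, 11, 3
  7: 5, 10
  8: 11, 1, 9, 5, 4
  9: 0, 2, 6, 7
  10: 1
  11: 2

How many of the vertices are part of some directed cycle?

8

A vertex is on a directed cycle iff it belongs to a strongly connected component of size ≥ 2 (or has a self-loop).
The vertices on cycles are {0, 2, 4, 5, 6, 8, 9, 11} — 8 in total.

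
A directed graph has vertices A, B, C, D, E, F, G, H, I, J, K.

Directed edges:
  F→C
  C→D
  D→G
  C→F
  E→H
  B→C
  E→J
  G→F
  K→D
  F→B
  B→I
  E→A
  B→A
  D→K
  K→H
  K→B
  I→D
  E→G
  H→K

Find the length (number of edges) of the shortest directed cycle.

2

For each vertex v, BFS finds the shortest path from v back to v.
The shortest such closed walk is H → K → H, length 2.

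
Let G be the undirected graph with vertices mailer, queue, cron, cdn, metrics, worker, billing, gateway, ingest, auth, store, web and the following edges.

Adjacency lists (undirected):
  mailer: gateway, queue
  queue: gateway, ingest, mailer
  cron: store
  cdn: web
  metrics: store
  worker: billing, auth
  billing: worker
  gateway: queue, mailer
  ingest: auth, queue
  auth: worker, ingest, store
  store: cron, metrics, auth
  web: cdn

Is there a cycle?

Yes

DFS, tracking each vertex's parent; an edge to a visited non-parent vertex closes a cycle.
Start from mailer:
visit mailer (parent –)
  visit gateway (parent mailer)
    visit queue (parent gateway)
      queue–gateway: parent, skip
      visit ingest (parent queue)
        visit auth (parent ingest)
          visit worker (parent auth)
            visit billing (parent worker)
              billing–worker: parent, skip
            worker–auth: parent, skip
          auth–ingest: parent, skip
          visit store (parent auth)
            visit cron (parent store)
              cron–store: parent, skip
            visit metrics (parent store)
              metrics–store: parent, skip
            store–auth: parent, skip
        ingest–queue: parent, skip
      queue–mailer: mailer visited and ≠ parent → cycle
Cycle: mailer – gateway – queue – mailer.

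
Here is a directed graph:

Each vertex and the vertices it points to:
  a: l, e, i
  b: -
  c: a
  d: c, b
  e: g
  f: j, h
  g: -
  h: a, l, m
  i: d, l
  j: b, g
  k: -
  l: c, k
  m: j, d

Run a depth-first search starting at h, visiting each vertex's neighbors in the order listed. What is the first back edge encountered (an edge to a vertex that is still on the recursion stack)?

c->a

DFS from h (visiting each vertex's neighbors in the order listed); mark gray on enter, black on exit:
h gray
  a gray
    l gray
      c gray
        c→a: a is gray → back edge
First back edge: c → a.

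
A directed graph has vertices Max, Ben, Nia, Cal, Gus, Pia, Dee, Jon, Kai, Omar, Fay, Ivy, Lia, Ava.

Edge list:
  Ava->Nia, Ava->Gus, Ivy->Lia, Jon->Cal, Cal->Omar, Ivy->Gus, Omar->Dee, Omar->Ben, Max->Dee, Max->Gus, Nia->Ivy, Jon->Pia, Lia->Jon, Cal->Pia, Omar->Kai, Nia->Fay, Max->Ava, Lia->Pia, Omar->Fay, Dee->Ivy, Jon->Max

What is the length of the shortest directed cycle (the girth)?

5

For each vertex v, BFS finds the shortest path from v back to v.
The shortest such closed walk is Lia → Jon → Max → Dee → Ivy → Lia, length 5.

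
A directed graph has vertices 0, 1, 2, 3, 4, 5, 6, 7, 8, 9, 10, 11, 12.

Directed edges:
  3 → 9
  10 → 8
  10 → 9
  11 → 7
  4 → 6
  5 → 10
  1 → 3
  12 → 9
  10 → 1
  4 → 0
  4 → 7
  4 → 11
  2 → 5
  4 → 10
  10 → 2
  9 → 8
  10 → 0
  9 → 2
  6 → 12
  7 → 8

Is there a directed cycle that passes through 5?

Yes

5 is on a cycle iff 5 can reach itself via ≥1 edge.
5 → 10 → 2 → 5 — yes.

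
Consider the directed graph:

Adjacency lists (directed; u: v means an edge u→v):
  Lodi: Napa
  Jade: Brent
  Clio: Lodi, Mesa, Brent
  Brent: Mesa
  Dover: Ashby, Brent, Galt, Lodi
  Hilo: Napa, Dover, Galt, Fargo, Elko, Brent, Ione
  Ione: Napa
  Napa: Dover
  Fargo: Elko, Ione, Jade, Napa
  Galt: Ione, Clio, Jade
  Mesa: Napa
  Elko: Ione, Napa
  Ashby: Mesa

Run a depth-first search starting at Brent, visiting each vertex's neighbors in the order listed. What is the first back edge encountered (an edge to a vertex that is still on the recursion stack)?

Ashby→Mesa

DFS from Brent (visiting each vertex's neighbors in the order listed); mark gray on enter, black on exit:
Brent gray
  Mesa gray
    Napa gray
      Dover gray
        Ashby gray
          Ashby→Mesa: Mesa is gray → back edge
First back edge: Ashby → Mesa.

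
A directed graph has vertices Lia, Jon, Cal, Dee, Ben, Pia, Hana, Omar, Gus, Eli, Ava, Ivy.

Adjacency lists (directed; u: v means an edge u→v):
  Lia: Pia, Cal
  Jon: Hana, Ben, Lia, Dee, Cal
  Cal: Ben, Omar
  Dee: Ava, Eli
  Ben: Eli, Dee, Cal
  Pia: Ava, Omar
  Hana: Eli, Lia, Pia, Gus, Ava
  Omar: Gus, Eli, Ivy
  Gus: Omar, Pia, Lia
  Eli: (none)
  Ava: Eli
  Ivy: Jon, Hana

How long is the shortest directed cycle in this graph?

2

For each vertex v, BFS finds the shortest path from v back to v.
The shortest such closed walk is Gus → Omar → Gus, length 2.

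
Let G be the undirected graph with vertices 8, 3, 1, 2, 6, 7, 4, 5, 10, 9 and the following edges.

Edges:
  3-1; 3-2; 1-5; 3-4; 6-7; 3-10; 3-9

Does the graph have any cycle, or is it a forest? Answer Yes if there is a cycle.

DFS, tracking each vertex's parent; an edge to a visited non-parent vertex closes a cycle.
Start from 3:
visit 3 (parent –)
  visit 2 (parent 3)
    2–3: parent, skip
  visit 9 (parent 3)
    9–3: parent, skip
  visit 4 (parent 3)
    4–3: parent, skip
  visit 1 (parent 3)
    1–3: parent, skip
    visit 5 (parent 1)
      5–1: parent, skip
  visit 10 (parent 3)
    10–3: parent, skip
visit 8 (parent –)
visit 6 (parent –)
  visit 7 (parent 6)
    7–6: parent, skip
No non-parent visited neighbor found — the graph is a forest.

No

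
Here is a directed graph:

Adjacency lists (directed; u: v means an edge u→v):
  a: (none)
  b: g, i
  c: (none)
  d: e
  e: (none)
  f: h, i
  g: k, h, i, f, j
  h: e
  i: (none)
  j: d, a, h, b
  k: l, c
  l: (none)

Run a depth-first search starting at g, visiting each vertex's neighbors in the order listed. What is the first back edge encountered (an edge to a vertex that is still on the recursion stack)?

b→g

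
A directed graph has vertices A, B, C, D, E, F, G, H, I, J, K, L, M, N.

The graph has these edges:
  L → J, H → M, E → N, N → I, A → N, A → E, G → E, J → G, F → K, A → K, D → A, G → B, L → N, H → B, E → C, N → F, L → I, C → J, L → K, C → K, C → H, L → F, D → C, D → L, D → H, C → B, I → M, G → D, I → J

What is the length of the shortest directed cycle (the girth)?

For each vertex v, BFS finds the shortest path from v back to v.
The shortest such closed walk is G → D → L → J → G, length 4.

4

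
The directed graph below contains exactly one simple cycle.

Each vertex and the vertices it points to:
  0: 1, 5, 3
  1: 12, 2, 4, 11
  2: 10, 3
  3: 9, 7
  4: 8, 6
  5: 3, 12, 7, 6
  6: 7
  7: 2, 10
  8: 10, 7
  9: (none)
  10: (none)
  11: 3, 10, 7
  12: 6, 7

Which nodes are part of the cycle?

DFS with gray/black marking from 2:
2 gray
  10 gray
  10 black
  3 gray
    9 gray
    9 black
    7 gray
      7→2: 2 is gray → back edge
Back edge closes the cycle 2 → 3 → 7 → 2; its vertices are {2, 3, 7}.

2, 3, 7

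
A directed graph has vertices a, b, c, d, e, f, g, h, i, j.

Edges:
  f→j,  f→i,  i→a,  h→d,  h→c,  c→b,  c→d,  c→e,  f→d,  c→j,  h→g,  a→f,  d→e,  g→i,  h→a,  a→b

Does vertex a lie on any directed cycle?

Yes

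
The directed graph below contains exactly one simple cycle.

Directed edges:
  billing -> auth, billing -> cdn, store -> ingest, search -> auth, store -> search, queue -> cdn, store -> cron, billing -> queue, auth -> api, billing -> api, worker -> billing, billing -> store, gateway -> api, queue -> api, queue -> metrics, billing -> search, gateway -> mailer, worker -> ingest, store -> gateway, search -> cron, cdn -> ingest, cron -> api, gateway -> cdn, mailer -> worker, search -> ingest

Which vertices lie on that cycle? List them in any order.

store, mailer, worker, billing, gateway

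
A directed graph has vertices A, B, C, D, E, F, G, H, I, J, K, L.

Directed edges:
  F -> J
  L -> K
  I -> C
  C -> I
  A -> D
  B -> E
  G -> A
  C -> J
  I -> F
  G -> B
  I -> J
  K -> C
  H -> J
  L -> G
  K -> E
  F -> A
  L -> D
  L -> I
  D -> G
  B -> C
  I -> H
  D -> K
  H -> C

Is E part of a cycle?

No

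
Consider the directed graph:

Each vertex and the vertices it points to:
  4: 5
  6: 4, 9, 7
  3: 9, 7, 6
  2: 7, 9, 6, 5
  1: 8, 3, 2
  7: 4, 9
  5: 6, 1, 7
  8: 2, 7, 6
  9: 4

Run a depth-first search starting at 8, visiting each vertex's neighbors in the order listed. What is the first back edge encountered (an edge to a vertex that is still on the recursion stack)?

6->4

DFS from 8 (visiting each vertex's neighbors in the order listed); mark gray on enter, black on exit:
8 gray
  2 gray
    7 gray
      4 gray
        5 gray
          6 gray
            6→4: 4 is gray → back edge
First back edge: 6 → 4.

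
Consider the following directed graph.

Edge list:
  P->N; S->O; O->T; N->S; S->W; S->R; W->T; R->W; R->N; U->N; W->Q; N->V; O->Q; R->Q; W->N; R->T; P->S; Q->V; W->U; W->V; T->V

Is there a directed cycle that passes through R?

Yes

R is on a cycle iff R can reach itself via ≥1 edge.
R → N → S → R — yes.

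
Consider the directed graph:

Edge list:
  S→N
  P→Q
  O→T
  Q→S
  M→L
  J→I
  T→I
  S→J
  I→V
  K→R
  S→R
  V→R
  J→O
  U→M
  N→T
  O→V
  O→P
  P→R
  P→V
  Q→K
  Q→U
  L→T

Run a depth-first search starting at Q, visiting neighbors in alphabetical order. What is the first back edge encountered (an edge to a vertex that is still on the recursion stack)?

DFS from Q (visiting neighbors in alphabetical order); mark gray on enter, black on exit:
Q gray
  K gray
    R gray
    R black
  K black
  S gray
    J gray
      I gray
        V gray
          V→R: R black — skip
        V black
      I black
      O gray
        P gray
          P→Q: Q is gray → back edge
First back edge: P → Q.

P->Q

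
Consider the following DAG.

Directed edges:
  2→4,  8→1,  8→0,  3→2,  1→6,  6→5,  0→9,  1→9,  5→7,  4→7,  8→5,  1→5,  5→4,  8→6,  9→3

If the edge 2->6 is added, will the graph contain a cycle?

Adding 2→6 creates a cycle iff 6 can already reach 2.
Explore from 6: no path reaches 2. The graph stays acyclic.

No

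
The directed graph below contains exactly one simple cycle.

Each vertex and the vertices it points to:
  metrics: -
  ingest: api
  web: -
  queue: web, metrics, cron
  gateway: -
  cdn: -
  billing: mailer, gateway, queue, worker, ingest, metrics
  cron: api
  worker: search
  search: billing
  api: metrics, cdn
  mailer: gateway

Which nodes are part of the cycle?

search, worker, billing

DFS with gray/black marking from billing:
billing gray
  mailer gray
    gateway gray
    gateway black
  mailer black
  billing→gateway: gateway black — skip
  queue gray
    web gray
    web black
    metrics gray
    metrics black
    cron gray
      api gray
        api→metrics: metrics black — skip
        cdn gray
        cdn black
      api black
    cron black
  queue black
  worker gray
    search gray
      search→billing: billing is gray → back edge
Back edge closes the cycle billing → worker → search → billing; its vertices are {search, worker, billing}.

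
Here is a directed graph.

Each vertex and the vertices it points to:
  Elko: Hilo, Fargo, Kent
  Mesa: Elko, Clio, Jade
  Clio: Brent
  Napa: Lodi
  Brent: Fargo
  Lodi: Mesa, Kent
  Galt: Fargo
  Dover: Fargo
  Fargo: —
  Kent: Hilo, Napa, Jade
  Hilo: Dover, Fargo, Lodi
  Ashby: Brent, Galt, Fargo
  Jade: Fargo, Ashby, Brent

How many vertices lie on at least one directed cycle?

6

A vertex is on a directed cycle iff it belongs to a strongly connected component of size ≥ 2 (or has a self-loop).
The vertices on cycles are {Elko, Hilo, Kent, Lodi, Mesa, Napa} — 6 in total.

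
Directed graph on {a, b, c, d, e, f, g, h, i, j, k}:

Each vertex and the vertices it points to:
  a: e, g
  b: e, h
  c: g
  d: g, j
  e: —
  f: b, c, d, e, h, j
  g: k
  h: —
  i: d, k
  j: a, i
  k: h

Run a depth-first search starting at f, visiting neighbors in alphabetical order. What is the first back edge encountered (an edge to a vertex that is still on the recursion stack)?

i->d

DFS from f (visiting neighbors in alphabetical order); mark gray on enter, black on exit:
f gray
  b gray
    e gray
    e black
    h gray
    h black
  b black
  c gray
    g gray
      k gray
        k→h: h black — skip
      k black
    g black
  c black
  d gray
    d→g: g black — skip
    j gray
      a gray
        a→e: e black — skip
        a→g: g black — skip
      a black
      i gray
        i→d: d is gray → back edge
First back edge: i → d.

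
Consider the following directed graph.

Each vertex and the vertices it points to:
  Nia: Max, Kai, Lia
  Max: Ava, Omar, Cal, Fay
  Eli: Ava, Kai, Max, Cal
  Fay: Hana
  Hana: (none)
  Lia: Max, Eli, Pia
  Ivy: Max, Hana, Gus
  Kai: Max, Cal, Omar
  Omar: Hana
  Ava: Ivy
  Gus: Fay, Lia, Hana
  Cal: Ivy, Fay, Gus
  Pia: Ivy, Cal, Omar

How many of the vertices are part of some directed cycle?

9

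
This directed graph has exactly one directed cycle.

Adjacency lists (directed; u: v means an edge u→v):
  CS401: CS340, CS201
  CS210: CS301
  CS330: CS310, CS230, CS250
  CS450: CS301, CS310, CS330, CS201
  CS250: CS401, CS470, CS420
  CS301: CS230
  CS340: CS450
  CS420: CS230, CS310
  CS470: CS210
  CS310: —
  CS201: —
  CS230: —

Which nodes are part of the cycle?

CS250, CS330, CS340, CS401, CS450

DFS with gray/black marking from CS250:
CS250 gray
  CS401 gray
    CS340 gray
      CS450 gray
        CS301 gray
          CS230 gray
          CS230 black
        CS301 black
        CS310 gray
        CS310 black
        CS330 gray
          CS330→CS310: CS310 black — skip
          CS330→CS230: CS230 black — skip
          CS330→CS250: CS250 is gray → back edge
Back edge closes the cycle CS250 → CS401 → CS340 → CS450 → CS330 → CS250; its vertices are {CS250, CS330, CS340, CS401, CS450}.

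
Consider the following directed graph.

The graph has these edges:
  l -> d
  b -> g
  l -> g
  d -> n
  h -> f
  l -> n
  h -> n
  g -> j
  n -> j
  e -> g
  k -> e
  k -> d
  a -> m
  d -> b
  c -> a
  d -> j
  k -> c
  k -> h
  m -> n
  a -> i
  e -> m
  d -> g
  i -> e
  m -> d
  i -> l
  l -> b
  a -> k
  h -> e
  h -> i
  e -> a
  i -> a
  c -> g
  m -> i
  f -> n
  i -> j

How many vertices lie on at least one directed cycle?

7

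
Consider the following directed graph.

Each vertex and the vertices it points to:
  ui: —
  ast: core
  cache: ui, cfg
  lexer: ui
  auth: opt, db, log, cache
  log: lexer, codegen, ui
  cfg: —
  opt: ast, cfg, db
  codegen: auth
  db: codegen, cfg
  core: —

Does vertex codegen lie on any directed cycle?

codegen is on a cycle iff codegen can reach itself via ≥1 edge.
codegen → auth → db → codegen — yes.

Yes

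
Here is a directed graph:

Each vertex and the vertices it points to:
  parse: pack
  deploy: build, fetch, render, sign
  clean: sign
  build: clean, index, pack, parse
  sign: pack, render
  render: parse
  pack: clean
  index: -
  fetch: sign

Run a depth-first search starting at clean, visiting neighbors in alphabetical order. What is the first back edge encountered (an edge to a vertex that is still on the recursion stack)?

pack->clean

DFS from clean (visiting neighbors in alphabetical order); mark gray on enter, black on exit:
clean gray
  sign gray
    pack gray
      pack→clean: clean is gray → back edge
First back edge: pack → clean.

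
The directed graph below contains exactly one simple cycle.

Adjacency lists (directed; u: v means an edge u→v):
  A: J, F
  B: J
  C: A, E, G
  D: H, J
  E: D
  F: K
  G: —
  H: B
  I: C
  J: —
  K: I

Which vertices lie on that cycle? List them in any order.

A, C, F, I, K

DFS with gray/black marking from C:
C gray
  A gray
    J gray
    J black
    F gray
      K gray
        I gray
          I→C: C is gray → back edge
Back edge closes the cycle C → A → F → K → I → C; its vertices are {A, C, F, I, K}.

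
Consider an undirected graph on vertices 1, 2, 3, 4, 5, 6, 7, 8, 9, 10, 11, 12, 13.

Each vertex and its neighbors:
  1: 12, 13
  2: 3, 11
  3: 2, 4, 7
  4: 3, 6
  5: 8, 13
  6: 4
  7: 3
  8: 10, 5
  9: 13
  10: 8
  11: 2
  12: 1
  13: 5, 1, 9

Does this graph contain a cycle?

DFS, tracking each vertex's parent; an edge to a visited non-parent vertex closes a cycle.
Start from 1:
visit 1 (parent –)
  visit 12 (parent 1)
    12–1: parent, skip
  visit 13 (parent 1)
    visit 5 (parent 13)
      visit 8 (parent 5)
        visit 10 (parent 8)
          10–8: parent, skip
        8–5: parent, skip
      5–13: parent, skip
    13–1: parent, skip
    visit 9 (parent 13)
      9–13: parent, skip
visit 2 (parent –)
  visit 3 (parent 2)
    3–2: parent, skip
    visit 4 (parent 3)
      4–3: parent, skip
      visit 6 (parent 4)
        6–4: parent, skip
    visit 7 (parent 3)
      7–3: parent, skip
  visit 11 (parent 2)
    11–2: parent, skip
No non-parent visited neighbor found — the graph is a forest.

No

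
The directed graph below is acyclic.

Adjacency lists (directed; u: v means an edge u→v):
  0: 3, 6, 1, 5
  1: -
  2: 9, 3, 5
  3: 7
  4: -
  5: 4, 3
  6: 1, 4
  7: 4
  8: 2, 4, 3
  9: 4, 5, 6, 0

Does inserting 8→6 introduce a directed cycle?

No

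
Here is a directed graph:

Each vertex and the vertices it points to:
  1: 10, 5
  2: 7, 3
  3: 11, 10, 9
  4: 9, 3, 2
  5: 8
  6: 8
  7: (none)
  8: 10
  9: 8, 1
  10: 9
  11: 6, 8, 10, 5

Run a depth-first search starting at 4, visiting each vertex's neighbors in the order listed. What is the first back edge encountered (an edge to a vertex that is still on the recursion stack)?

10→9

DFS from 4 (visiting each vertex's neighbors in the order listed); mark gray on enter, black on exit:
4 gray
  9 gray
    8 gray
      10 gray
        10→9: 9 is gray → back edge
First back edge: 10 → 9.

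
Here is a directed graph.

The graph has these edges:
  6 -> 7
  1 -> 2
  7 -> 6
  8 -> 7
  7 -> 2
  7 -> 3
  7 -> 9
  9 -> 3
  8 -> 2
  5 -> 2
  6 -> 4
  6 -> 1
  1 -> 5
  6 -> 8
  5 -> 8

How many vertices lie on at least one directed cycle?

5

A vertex is on a directed cycle iff it belongs to a strongly connected component of size ≥ 2 (or has a self-loop).
The vertices on cycles are {1, 5, 6, 7, 8} — 5 in total.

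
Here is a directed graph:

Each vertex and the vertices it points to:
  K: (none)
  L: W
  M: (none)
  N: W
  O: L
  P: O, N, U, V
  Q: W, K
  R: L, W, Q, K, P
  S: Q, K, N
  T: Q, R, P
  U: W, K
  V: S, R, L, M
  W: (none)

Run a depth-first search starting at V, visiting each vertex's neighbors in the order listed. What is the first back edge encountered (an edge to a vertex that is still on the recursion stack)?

P->V

DFS from V (visiting each vertex's neighbors in the order listed); mark gray on enter, black on exit:
V gray
  S gray
    Q gray
      W gray
      W black
      K gray
      K black
    Q black
    S→K: K black — skip
    N gray
      N→W: W black — skip
    N black
  S black
  R gray
    L gray
      L→W: W black — skip
    L black
    R→W: W black — skip
    R→Q: Q black — skip
    R→K: K black — skip
    P gray
      O gray
        O→L: L black — skip
      O black
      P→N: N black — skip
      U gray
        U→W: W black — skip
        U→K: K black — skip
      U black
      P→V: V is gray → back edge
First back edge: P → V.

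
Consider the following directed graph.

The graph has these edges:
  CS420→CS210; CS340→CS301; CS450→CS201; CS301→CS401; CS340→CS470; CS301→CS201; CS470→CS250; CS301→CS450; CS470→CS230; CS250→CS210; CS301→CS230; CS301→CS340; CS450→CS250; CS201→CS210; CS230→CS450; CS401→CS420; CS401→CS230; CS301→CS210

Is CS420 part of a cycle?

No

CS420 lies on a cycle iff there is a path from CS420 back to itself.
Exploring from CS420, it never reaches itself; equivalently, its strongly connected component is a singleton.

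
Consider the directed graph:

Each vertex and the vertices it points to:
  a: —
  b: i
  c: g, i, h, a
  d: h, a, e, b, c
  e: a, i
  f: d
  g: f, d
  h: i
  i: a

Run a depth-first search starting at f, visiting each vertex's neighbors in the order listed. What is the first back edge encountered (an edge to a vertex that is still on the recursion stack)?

DFS from f (visiting each vertex's neighbors in the order listed); mark gray on enter, black on exit:
f gray
  d gray
    h gray
      i gray
        a gray
        a black
      i black
    h black
    d→a: a black — skip
    e gray
      e→a: a black — skip
      e→i: i black — skip
    e black
    b gray
      b→i: i black — skip
    b black
    c gray
      g gray
        g→f: f is gray → back edge
First back edge: g → f.

g->f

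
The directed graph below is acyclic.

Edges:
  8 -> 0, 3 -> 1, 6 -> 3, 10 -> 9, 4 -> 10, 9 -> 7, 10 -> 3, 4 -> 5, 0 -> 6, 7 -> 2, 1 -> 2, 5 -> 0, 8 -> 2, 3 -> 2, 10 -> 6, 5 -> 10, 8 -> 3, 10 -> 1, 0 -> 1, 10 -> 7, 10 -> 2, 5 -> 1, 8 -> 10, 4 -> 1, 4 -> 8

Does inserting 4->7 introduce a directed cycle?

No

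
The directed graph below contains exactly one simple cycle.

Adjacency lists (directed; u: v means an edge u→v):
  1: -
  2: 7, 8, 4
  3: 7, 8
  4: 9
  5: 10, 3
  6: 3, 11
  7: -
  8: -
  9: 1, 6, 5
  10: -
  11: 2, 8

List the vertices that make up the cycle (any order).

DFS with gray/black marking from 9:
9 gray
  1 gray
  1 black
  6 gray
    3 gray
      7 gray
      7 black
      8 gray
      8 black
    3 black
    11 gray
      2 gray
        2→7: 7 black — skip
        2→8: 8 black — skip
        4 gray
          4→9: 9 is gray → back edge
Back edge closes the cycle 9 → 6 → 11 → 2 → 4 → 9; its vertices are {2, 4, 6, 9, 11}.

2, 4, 6, 9, 11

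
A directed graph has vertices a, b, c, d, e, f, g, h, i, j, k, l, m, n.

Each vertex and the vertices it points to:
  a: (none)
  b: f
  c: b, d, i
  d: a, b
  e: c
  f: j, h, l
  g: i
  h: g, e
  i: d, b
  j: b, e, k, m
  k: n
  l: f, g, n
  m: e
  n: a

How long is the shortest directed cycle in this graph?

2

For each vertex v, BFS finds the shortest path from v back to v.
The shortest such closed walk is l → f → l, length 2.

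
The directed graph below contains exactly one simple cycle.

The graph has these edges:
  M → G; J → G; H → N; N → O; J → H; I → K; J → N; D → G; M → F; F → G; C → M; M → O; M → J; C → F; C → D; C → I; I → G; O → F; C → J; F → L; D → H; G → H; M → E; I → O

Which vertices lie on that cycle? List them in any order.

DFS with gray/black marking from O:
O gray
  F gray
    L gray
    L black
    G gray
      H gray
        N gray
          N→O: O is gray → back edge
Back edge closes the cycle O → F → G → H → N → O; its vertices are {F, G, H, N, O}.

F, G, H, N, O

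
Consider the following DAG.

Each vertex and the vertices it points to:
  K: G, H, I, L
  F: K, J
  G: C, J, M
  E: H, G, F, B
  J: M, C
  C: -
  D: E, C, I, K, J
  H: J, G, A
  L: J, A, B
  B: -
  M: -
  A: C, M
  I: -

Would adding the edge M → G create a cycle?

Yes

Adding M→G creates a cycle iff G can already reach M.
Path from G: G → M.
So G → … → M → G is a cycle.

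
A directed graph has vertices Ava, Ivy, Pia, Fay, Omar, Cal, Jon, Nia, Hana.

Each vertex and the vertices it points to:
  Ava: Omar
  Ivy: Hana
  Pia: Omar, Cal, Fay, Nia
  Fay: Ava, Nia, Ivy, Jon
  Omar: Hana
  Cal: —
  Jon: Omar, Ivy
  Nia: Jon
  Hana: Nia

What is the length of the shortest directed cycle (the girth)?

4

For each vertex v, BFS finds the shortest path from v back to v.
The shortest such closed walk is Ivy → Hana → Nia → Jon → Ivy, length 4.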